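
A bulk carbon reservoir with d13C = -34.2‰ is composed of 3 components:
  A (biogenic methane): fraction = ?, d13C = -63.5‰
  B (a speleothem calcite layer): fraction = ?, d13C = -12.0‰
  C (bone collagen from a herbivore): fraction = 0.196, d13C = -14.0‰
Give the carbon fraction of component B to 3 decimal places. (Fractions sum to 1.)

0.381

Let f_B and f_A be the unknown fractions; fractions sum to 1 so f_B + f_A = 0.804.
Mass balance: Σ fᵢ·δᵢ = δ_bulk ⇒ f_B·(-12.0) + f_A·(-63.5) = -34.2 − (-2.744) = -31.456
Substitute f_A = 0.804 − f_B:
f_B·(-12.0 − -63.5) = -31.456 − 0.804×(-63.5) = 19.598
f_B = 19.598 / 51.5 = 0.3805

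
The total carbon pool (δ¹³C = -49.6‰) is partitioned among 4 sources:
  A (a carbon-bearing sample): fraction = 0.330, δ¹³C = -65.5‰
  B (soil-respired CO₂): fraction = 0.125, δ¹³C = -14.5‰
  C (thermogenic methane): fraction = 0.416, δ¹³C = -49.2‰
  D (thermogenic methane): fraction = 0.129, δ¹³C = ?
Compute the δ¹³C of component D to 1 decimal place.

-44.2‰

Isotope mass balance: δ_bulk = Σ fᵢ·δᵢ.
-49.6 = 0.330×(-65.5) + 0.125×(-14.5) + 0.416×(-49.2) + 0.129×δ_D
0.129·δ_D = -49.6 − (-43.895) = -5.705
δ_D = -5.705 / 0.129 = -44.23‰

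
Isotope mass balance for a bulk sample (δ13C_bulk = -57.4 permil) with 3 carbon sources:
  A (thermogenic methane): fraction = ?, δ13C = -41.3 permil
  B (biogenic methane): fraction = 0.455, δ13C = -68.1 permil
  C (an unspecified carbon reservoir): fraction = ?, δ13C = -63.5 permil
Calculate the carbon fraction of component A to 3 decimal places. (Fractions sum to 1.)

0.369

Let f_A and f_C be the unknown fractions; fractions sum to 1 so f_A + f_C = 0.545.
Mass balance: Σ fᵢ·δᵢ = δ_bulk ⇒ f_A·(-41.3) + f_C·(-63.5) = -57.4 − (-30.985) = -26.415
Substitute f_C = 0.545 − f_A:
f_A·(-41.3 − -63.5) = -26.415 − 0.545×(-63.5) = 8.193
f_A = 8.193 / 22.2 = 0.3691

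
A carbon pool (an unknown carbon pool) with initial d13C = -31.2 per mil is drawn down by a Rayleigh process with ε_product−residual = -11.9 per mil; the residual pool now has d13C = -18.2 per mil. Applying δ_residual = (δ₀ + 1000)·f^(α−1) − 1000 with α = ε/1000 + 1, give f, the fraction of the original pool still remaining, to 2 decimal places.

α − 1 = ε/1000 = -0.0119
(δ_res + 1000)/(δ₀ + 1000) = (-18.2 + 1000)/(-31.2 + 1000) = 981.8/968.8 = 1.013419
f = 1.013419^(1/-0.0119) = exp(ln(1.013419)/-0.0119) = exp(0.01333/-0.0119)
f = exp(-1.1201) = 0.3262

0.33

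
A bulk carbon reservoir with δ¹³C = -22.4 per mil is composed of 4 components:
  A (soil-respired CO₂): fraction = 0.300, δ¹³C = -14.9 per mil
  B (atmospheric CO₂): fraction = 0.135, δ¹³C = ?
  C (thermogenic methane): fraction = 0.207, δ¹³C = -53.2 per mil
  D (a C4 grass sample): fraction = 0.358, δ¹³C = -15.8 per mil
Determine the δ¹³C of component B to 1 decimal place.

Isotope mass balance: δ_bulk = Σ fᵢ·δᵢ.
-22.4 = 0.300×(-14.9) + 0.135×δ_B + 0.207×(-53.2) + 0.358×(-15.8)
0.135·δ_B = -22.4 − (-21.139) = -1.261
δ_B = -1.261 / 0.135 = -9.34 per mil

-9.3 per mil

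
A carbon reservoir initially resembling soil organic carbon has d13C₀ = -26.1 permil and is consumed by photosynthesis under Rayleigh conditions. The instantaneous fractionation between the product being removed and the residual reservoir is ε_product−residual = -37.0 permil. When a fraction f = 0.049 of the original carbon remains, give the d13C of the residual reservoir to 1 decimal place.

Rayleigh residual: δ_res = (δ₀ + 1000)·f^(α−1) − 1000
α = ε/1000 + 1 = 0.96300, so α − 1 = -0.03700
f^(α−1) = 0.049^(-0.03700) = 1.118054
δ_res = (-26.1 + 1000) × 1.118054 − 1000 = 1088.873 − 1000 = 88.87 permil

88.9 permil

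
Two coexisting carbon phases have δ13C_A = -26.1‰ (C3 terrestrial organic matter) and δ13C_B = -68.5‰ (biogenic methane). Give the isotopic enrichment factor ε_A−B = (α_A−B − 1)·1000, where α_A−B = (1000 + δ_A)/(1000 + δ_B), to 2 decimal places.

45.52‰

α_A−B = (1000 + -26.1) / (1000 + -68.5) = 973.9 / 931.5 = 1.045518
ε_A−B = (1.045518 − 1) × 1000 = 45.518‰
(The approximation ε ≈ δ_A − δ_B would give 42.4‰.)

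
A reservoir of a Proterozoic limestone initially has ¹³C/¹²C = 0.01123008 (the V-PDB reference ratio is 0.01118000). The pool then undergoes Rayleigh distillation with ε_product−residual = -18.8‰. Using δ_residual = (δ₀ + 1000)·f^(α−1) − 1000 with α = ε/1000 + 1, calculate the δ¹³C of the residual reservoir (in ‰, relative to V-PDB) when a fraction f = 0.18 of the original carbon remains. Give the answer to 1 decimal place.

37.4‰

δ₀ = (0.01123008/0.01118000 − 1)×1000 = (1.004479 − 1)×1000 = 4.479‰
α − 1 = ε/1000 = -0.0188
f^(α−1) = 0.18^(-0.0188) = 1.032763
δ_res = (4.479 + 1000) × 1.032763 − 1000 = 1037.390 − 1000 = 37.39‰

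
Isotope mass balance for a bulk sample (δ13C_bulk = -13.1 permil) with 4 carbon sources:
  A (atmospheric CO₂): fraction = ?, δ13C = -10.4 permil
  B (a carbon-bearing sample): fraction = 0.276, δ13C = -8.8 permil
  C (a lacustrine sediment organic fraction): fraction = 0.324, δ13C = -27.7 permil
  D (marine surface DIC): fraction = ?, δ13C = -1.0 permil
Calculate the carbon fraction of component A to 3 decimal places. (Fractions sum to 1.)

Let f_A and f_D be the unknown fractions; fractions sum to 1 so f_A + f_D = 0.400.
Mass balance: Σ fᵢ·δᵢ = δ_bulk ⇒ f_A·(-10.4) + f_D·(-1.0) = -13.1 − (-11.404) = -1.696
Substitute f_D = 0.400 − f_A:
f_A·(-10.4 − -1.0) = -1.696 − 0.400×(-1.0) = -1.296
f_A = -1.296 / -9.4 = 0.1379

0.138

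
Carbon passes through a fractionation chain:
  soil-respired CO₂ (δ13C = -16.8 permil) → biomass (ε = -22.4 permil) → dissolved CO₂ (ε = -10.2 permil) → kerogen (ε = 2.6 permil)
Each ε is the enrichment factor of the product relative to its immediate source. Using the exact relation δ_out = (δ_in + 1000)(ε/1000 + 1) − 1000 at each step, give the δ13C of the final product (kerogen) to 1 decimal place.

-46.2 permil

step 1: δ = (-16.80 + 1000)·(-22.4/1000 + 1) − 1000 = -38.82 permil
step 2: δ = (-38.82 + 1000)·(-10.2/1000 + 1) − 1000 = -48.63 permil
step 3: δ = (-48.63 + 1000)·(2.6/1000 + 1) − 1000 = -46.15 permil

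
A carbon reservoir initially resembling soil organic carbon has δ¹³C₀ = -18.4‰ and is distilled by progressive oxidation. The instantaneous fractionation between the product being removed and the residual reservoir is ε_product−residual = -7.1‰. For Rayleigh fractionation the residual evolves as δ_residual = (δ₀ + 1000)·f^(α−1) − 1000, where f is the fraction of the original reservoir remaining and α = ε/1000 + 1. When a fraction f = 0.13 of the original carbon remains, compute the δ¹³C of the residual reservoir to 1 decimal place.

-4.1‰

Rayleigh residual: δ_res = (δ₀ + 1000)·f^(α−1) − 1000
α = ε/1000 + 1 = 0.99290, so α − 1 = -0.00710
f^(α−1) = 0.13^(-0.00710) = 1.014591
δ_res = (-18.4 + 1000) × 1.014591 − 1000 = 995.923 − 1000 = -4.08‰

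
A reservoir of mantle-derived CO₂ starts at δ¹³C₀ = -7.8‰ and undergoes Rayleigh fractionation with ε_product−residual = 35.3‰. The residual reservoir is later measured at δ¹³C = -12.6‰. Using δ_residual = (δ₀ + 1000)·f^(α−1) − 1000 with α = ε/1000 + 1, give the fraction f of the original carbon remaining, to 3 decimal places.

α − 1 = ε/1000 = 0.0353
(δ_res + 1000)/(δ₀ + 1000) = (-12.6 + 1000)/(-7.8 + 1000) = 987.4/992.2 = 0.995162
f = 0.995162^(1/0.0353) = exp(ln(0.995162)/0.0353) = exp(-0.00485/0.0353)
f = exp(-0.1374) = 0.8716

0.872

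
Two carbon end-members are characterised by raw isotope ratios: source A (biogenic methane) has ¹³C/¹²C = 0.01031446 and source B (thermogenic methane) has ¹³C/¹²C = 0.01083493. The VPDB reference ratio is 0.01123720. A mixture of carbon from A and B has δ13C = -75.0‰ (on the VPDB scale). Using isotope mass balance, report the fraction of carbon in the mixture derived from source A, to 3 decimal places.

0.846

δ_A = (0.01031446/0.01123720 − 1)×1000 = (0.917885 − 1)×1000 = -82.115‰
δ_B = (0.01083493/0.01123720 − 1)×1000 = (0.964202 − 1)×1000 = -35.798‰
f_A = (δ_mix − δ_B)/(δ_A − δ_B) = (-75.0 − (-35.798))/(-82.115 − (-35.798))
f_A = -39.202 / -46.317 = 0.8464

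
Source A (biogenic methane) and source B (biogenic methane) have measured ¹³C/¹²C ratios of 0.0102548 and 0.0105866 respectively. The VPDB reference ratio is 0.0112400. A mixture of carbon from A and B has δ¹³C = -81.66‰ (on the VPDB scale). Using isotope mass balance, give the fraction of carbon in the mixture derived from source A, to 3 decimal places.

0.797

δ_A = (0.0102548/0.0112400 − 1)×1000 = (0.912349 − 1)×1000 = -87.651‰
δ_B = (0.0105866/0.0112400 − 1)×1000 = (0.941868 − 1)×1000 = -58.132‰
f_A = (δ_mix − δ_B)/(δ_A − δ_B) = (-81.66 − (-58.132))/(-87.651 − (-58.132))
f_A = -23.528 / -29.520 = 0.7970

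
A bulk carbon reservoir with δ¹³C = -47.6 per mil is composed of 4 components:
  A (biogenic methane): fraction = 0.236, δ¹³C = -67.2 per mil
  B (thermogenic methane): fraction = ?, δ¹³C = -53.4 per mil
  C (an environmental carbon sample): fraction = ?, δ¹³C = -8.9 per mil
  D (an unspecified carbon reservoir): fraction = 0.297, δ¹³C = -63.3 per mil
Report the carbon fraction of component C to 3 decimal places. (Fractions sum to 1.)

Let f_C and f_B be the unknown fractions; fractions sum to 1 so f_C + f_B = 0.467.
Mass balance: Σ fᵢ·δᵢ = δ_bulk ⇒ f_C·(-8.9) + f_B·(-53.4) = -47.6 − (-34.659) = -12.941
Substitute f_B = 0.467 − f_C:
f_C·(-8.9 − -53.4) = -12.941 − 0.467×(-53.4) = 11.997
f_C = 11.997 / 44.5 = 0.2696

0.270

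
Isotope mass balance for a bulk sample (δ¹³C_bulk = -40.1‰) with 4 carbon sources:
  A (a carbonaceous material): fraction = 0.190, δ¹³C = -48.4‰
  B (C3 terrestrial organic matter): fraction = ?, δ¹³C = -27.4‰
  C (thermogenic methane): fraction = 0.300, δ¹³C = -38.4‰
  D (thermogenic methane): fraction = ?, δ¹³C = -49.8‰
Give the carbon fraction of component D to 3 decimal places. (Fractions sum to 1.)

Let f_D and f_B be the unknown fractions; fractions sum to 1 so f_D + f_B = 0.510.
Mass balance: Σ fᵢ·δᵢ = δ_bulk ⇒ f_D·(-49.8) + f_B·(-27.4) = -40.1 − (-20.716) = -19.384
Substitute f_B = 0.510 − f_D:
f_D·(-49.8 − -27.4) = -19.384 − 0.510×(-27.4) = -5.410
f_D = -5.410 / -22.4 = 0.2415

0.242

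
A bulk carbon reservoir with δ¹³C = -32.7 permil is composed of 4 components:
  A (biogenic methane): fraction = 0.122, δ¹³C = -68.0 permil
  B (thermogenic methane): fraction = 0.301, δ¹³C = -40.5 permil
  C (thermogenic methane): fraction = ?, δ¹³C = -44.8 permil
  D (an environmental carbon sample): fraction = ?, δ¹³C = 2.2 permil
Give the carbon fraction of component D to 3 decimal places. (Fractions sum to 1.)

Let f_D and f_C be the unknown fractions; fractions sum to 1 so f_D + f_C = 0.577.
Mass balance: Σ fᵢ·δᵢ = δ_bulk ⇒ f_D·(2.2) + f_C·(-44.8) = -32.7 − (-20.486) = -12.214
Substitute f_C = 0.577 − f_D:
f_D·(2.2 − -44.8) = -12.214 − 0.577×(-44.8) = 13.636
f_D = 13.636 / 47.0 = 0.2901

0.290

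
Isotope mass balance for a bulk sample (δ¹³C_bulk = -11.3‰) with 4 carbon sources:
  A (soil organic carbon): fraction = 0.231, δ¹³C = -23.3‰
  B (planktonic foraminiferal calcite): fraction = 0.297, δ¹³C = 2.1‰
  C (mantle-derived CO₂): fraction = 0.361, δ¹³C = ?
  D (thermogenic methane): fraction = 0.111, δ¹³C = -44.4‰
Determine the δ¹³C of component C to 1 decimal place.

-4.5‰

Isotope mass balance: δ_bulk = Σ fᵢ·δᵢ.
-11.3 = 0.231×(-23.3) + 0.297×(2.1) + 0.361×δ_C + 0.111×(-44.4)
0.361·δ_C = -11.3 − (-9.687) = -1.613
δ_C = -1.613 / 0.361 = -4.47‰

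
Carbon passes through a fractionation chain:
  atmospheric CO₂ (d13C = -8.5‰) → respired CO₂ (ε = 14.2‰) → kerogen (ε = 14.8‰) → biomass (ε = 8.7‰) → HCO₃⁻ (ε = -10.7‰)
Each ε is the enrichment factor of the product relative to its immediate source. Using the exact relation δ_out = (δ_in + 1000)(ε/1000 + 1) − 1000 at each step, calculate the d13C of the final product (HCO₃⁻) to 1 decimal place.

18.3‰

step 1: δ = (-8.50 + 1000)·(14.2/1000 + 1) − 1000 = 5.58‰
step 2: δ = (5.58 + 1000)·(14.8/1000 + 1) − 1000 = 20.46‰
step 3: δ = (20.46 + 1000)·(8.7/1000 + 1) − 1000 = 29.34‰
step 4: δ = (29.34 + 1000)·(-10.7/1000 + 1) − 1000 = 18.33‰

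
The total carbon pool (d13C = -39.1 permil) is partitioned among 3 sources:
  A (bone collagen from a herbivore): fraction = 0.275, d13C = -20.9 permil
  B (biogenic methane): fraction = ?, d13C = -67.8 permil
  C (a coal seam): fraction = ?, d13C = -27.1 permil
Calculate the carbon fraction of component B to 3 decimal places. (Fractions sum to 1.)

0.337

Let f_B and f_C be the unknown fractions; fractions sum to 1 so f_B + f_C = 0.725.
Mass balance: Σ fᵢ·δᵢ = δ_bulk ⇒ f_B·(-67.8) + f_C·(-27.1) = -39.1 − (-5.748) = -33.352
Substitute f_C = 0.725 − f_B:
f_B·(-67.8 − -27.1) = -33.352 − 0.725×(-27.1) = -13.705
f_B = -13.705 / -40.7 = 0.3367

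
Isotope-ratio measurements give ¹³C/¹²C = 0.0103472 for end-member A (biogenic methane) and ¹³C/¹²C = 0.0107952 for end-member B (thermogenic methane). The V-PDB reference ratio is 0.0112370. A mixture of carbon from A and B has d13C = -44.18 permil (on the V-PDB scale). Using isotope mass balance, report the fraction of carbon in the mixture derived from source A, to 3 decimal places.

δ_A = (0.0103472/0.0112370 − 1)×1000 = (0.920815 − 1)×1000 = -79.185 permil
δ_B = (0.0107952/0.0112370 − 1)×1000 = (0.960683 − 1)×1000 = -39.317 permil
f_A = (δ_mix − δ_B)/(δ_A − δ_B) = (-44.18 − (-39.317))/(-79.185 − (-39.317))
f_A = -4.863 / -39.868 = 0.1220

0.122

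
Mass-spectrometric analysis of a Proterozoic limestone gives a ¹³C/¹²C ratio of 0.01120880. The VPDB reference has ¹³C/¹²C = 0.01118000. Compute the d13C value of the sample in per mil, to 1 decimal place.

2.6 per mil

d13C = (R_sample / R_standard − 1) × 1000
R_sample / R_standard = 0.01120880 / 0.01118000 = 1.002576
d13C = (1.002576 − 1) × 1000 = 2.58 per mil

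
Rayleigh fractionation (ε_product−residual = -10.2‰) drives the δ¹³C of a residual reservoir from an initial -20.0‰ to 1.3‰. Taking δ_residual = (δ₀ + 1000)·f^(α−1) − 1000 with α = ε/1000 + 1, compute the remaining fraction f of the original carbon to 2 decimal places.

α − 1 = ε/1000 = -0.0102
(δ_res + 1000)/(δ₀ + 1000) = (1.3 + 1000)/(-20.0 + 1000) = 1001.3/980.0 = 1.021735
f = 1.021735^(1/-0.0102) = exp(ln(1.021735)/-0.0102) = exp(0.02150/-0.0102)
f = exp(-2.1080) = 0.1215

0.12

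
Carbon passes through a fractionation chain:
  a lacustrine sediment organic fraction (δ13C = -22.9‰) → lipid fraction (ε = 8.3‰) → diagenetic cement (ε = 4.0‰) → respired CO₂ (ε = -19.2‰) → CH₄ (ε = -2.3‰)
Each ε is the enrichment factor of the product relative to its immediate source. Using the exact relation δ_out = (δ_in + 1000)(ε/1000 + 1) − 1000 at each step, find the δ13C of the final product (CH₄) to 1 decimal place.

-32.1‰

step 1: δ = (-22.90 + 1000)·(8.3/1000 + 1) − 1000 = -14.79‰
step 2: δ = (-14.79 + 1000)·(4.0/1000 + 1) − 1000 = -10.85‰
step 3: δ = (-10.85 + 1000)·(-19.2/1000 + 1) − 1000 = -29.84‰
step 4: δ = (-29.84 + 1000)·(-2.3/1000 + 1) − 1000 = -32.07‰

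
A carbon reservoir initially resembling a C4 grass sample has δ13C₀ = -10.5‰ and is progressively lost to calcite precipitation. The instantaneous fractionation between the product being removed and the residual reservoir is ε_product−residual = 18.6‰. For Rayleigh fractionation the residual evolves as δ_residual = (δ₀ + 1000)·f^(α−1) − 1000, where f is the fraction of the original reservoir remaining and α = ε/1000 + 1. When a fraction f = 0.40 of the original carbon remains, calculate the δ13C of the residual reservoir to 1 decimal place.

Rayleigh residual: δ_res = (δ₀ + 1000)·f^(α−1) − 1000
α = ε/1000 + 1 = 1.01860, so α − 1 = 0.01860
f^(α−1) = 0.40^(0.01860) = 0.983101
δ_res = (-10.5 + 1000) × 0.983101 − 1000 = 972.779 − 1000 = -27.22‰

-27.2‰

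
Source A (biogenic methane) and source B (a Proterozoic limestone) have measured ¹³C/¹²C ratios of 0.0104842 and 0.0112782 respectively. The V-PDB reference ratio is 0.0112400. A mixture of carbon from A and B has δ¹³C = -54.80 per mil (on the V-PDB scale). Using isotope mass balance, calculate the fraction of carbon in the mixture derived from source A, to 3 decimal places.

0.824

δ_A = (0.0104842/0.0112400 − 1)×1000 = (0.932758 − 1)×1000 = -67.242 per mil
δ_B = (0.0112782/0.0112400 − 1)×1000 = (1.003399 − 1)×1000 = 3.399 per mil
f_A = (δ_mix − δ_B)/(δ_A − δ_B) = (-54.80 − (3.399))/(-67.242 − (3.399))
f_A = -58.199 / -70.641 = 0.8239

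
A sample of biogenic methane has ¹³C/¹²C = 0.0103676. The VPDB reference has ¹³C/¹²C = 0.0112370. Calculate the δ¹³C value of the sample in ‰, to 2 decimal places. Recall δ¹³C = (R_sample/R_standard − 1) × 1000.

-77.37‰

δ¹³C = (R_sample / R_standard − 1) × 1000
R_sample / R_standard = 0.0103676 / 0.0112370 = 0.922631
δ¹³C = (0.922631 − 1) × 1000 = -77.369‰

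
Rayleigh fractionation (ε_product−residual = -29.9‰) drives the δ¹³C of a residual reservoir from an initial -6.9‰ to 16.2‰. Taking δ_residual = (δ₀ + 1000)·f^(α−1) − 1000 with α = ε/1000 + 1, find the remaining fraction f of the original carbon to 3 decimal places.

0.463

α − 1 = ε/1000 = -0.0299
(δ_res + 1000)/(δ₀ + 1000) = (16.2 + 1000)/(-6.9 + 1000) = 1016.2/993.1 = 1.023260
f = 1.023260^(1/-0.0299) = exp(ln(1.023260)/-0.0299) = exp(0.02299/-0.0299)
f = exp(-0.7690) = 0.4635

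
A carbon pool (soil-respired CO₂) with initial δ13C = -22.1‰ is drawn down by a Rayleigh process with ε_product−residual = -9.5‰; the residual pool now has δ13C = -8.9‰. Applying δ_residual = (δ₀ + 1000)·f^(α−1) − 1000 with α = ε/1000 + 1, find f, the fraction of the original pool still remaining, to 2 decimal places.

0.24

α − 1 = ε/1000 = -0.0095
(δ_res + 1000)/(δ₀ + 1000) = (-8.9 + 1000)/(-22.1 + 1000) = 991.1/977.9 = 1.013498
f = 1.013498^(1/-0.0095) = exp(ln(1.013498)/-0.0095) = exp(0.01341/-0.0095)
f = exp(-1.4114) = 0.2438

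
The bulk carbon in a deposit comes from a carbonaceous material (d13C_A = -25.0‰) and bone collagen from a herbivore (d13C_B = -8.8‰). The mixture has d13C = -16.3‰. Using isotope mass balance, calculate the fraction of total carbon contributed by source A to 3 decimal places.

δ_mix = f_A·δ_A + (1 − f_A)·δ_B  ⇒  f_A = (δ_mix − δ_B)/(δ_A − δ_B)
f_A = (-16.3 − (-8.8)) / (-25.0 − (-8.8))
f_A = -7.5 / -16.2 = 0.4630

0.463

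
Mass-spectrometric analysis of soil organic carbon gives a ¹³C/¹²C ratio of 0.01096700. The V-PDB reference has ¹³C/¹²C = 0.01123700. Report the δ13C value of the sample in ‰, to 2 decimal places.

-24.03‰

δ13C = (R_sample / R_standard − 1) × 1000
R_sample / R_standard = 0.01096700 / 0.01123700 = 0.975972
δ13C = (0.975972 − 1) × 1000 = -24.028‰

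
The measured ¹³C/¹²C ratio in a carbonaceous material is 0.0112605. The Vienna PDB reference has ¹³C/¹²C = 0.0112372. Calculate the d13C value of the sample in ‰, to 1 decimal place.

2.1‰

d13C = (R_sample / R_standard − 1) × 1000
R_sample / R_standard = 0.0112605 / 0.0112372 = 1.002073
d13C = (1.002073 − 1) × 1000 = 2.07‰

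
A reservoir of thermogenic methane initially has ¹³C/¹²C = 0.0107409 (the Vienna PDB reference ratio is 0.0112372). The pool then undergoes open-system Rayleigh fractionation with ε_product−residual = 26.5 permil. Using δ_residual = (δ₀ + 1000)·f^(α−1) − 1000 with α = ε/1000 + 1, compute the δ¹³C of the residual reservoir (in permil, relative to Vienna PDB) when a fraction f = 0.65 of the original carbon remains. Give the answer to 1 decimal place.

δ₀ = (0.0107409/0.0112372 − 1)×1000 = (0.955834 − 1)×1000 = -44.166 permil
α − 1 = ε/1000 = 0.0265
f^(α−1) = 0.65^(0.0265) = 0.988649
δ_res = (-44.166 + 1000) × 0.988649 − 1000 = 944.985 − 1000 = -55.02 permil

-55.0 permil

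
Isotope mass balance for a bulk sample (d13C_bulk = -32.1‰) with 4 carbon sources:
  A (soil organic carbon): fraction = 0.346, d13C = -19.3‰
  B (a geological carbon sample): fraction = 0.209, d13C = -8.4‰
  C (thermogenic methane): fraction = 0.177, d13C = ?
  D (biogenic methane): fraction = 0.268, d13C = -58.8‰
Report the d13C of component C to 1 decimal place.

Isotope mass balance: δ_bulk = Σ fᵢ·δᵢ.
-32.1 = 0.346×(-19.3) + 0.209×(-8.4) + 0.177×δ_C + 0.268×(-58.8)
0.177·δ_C = -32.1 − (-24.192) = -7.908
δ_C = -7.908 / 0.177 = -44.68‰

-44.7‰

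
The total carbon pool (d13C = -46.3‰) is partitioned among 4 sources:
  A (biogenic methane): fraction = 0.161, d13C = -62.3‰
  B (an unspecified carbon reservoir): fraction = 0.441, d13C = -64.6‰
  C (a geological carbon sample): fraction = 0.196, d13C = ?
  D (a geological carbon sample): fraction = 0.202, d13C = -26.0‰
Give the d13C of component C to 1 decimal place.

Isotope mass balance: δ_bulk = Σ fᵢ·δᵢ.
-46.3 = 0.161×(-62.3) + 0.441×(-64.6) + 0.196×δ_C + 0.202×(-26.0)
0.196·δ_C = -46.3 − (-43.771) = -2.529
δ_C = -2.529 / 0.196 = -12.90‰

-12.9‰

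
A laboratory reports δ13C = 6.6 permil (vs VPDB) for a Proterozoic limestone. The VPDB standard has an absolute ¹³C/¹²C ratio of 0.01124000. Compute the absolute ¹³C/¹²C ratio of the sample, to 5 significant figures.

R_sample = R_standard × (δ13C/1000 + 1)
R_sample = 0.01124000 × (6.6/1000 + 1) = 0.01124000 × 1.006600
R_sample = 0.0113142

0.011314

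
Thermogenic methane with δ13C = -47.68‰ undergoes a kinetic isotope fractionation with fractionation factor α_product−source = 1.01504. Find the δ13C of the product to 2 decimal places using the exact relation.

δ_product = (δ_source + 1000)·α − 1000
δ_product = (-47.68 + 1000) × 1.01504 − 1000
δ_product = 966.643 − 1000 = -33.357‰

-33.36‰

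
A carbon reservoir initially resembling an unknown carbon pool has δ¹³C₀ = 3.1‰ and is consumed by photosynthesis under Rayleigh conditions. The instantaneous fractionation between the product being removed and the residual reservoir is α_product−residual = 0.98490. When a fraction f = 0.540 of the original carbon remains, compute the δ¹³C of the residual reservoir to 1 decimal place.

12.5‰

Rayleigh residual: δ_res = (δ₀ + 1000)·f^(α−1) − 1000
α − 1 = -0.01510
f^(α−1) = 0.540^(-0.01510) = 1.009348
δ_res = (3.1 + 1000) × 1.009348 − 1000 = 1012.477 − 1000 = 12.48‰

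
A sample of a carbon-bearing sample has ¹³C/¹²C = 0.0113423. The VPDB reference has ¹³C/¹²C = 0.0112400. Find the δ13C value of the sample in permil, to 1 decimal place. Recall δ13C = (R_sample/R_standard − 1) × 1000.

9.1 permil

δ13C = (R_sample / R_standard − 1) × 1000
R_sample / R_standard = 0.0113423 / 0.0112400 = 1.009101
δ13C = (1.009101 − 1) × 1000 = 9.10 permil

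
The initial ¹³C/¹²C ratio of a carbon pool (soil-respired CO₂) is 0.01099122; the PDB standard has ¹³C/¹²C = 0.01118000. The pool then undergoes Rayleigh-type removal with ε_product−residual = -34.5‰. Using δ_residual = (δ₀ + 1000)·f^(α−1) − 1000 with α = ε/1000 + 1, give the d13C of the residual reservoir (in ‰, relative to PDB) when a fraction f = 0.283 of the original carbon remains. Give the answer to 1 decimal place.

δ₀ = (0.01099122/0.01118000 − 1)×1000 = (0.983114 − 1)×1000 = -16.886‰
α − 1 = ε/1000 = -0.0345
f^(α−1) = 0.283^(-0.0345) = 1.044512
δ_res = (-16.886 + 1000) × 1.044512 − 1000 = 1026.875 − 1000 = 26.87‰

26.9‰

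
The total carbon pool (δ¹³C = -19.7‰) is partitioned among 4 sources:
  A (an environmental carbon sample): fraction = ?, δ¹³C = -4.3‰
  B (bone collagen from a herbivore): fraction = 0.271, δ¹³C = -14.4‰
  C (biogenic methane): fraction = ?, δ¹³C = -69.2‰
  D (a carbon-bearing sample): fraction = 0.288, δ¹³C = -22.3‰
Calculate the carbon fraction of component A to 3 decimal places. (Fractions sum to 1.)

0.326

Let f_A and f_C be the unknown fractions; fractions sum to 1 so f_A + f_C = 0.441.
Mass balance: Σ fᵢ·δᵢ = δ_bulk ⇒ f_A·(-4.3) + f_C·(-69.2) = -19.7 − (-10.325) = -9.375
Substitute f_C = 0.441 − f_A:
f_A·(-4.3 − -69.2) = -9.375 − 0.441×(-69.2) = 21.142
f_A = 21.142 / 64.9 = 0.3258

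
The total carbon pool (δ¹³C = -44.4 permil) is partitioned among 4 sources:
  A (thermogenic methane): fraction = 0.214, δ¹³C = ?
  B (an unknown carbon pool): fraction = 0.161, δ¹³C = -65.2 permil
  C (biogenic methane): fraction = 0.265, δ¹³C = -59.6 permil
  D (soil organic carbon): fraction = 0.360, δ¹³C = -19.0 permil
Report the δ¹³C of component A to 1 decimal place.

Isotope mass balance: δ_bulk = Σ fᵢ·δᵢ.
-44.4 = 0.214×δ_A + 0.161×(-65.2) + 0.265×(-59.6) + 0.360×(-19.0)
0.214·δ_A = -44.4 − (-33.131) = -11.269
δ_A = -11.269 / 0.214 = -52.66 permil

-52.7 permil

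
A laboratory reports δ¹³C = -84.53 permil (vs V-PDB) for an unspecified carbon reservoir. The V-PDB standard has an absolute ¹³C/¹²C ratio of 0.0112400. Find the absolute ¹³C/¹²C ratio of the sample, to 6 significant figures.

0.0102899

R_sample = R_standard × (δ¹³C/1000 + 1)
R_sample = 0.0112400 × (-84.53/1000 + 1) = 0.0112400 × 0.915470
R_sample = 0.0102899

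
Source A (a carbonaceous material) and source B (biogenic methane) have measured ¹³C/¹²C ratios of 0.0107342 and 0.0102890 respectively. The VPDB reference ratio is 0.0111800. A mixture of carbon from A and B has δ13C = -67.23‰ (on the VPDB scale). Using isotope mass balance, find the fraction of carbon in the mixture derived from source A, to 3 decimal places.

δ_A = (0.0107342/0.0111800 − 1)×1000 = (0.960125 − 1)×1000 = -39.875‰
δ_B = (0.0102890/0.0111800 − 1)×1000 = (0.920304 − 1)×1000 = -79.696‰
f_A = (δ_mix − δ_B)/(δ_A − δ_B) = (-67.23 − (-79.696))/(-39.875 − (-79.696))
f_A = 12.466 / 39.821 = 0.3130

0.313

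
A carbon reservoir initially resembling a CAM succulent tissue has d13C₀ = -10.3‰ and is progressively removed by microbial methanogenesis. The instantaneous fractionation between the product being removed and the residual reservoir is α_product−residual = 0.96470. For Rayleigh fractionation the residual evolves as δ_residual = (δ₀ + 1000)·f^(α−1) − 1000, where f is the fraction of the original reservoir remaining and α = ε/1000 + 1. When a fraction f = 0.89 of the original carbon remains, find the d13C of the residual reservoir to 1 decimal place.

Rayleigh residual: δ_res = (δ₀ + 1000)·f^(α−1) − 1000
α − 1 = -0.03530
f^(α−1) = 0.89^(-0.03530) = 1.004122
δ_res = (-10.3 + 1000) × 1.004122 − 1000 = 993.780 − 1000 = -6.22‰

-6.2‰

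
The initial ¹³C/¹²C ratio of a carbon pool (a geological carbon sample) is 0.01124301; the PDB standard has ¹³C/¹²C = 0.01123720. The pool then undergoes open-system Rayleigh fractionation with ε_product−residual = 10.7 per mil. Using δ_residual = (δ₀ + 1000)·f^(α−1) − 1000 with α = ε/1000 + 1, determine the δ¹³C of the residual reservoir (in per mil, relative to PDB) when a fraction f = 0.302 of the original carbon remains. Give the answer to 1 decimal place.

-12.2 per mil

δ₀ = (0.01124301/0.01123720 − 1)×1000 = (1.000517 − 1)×1000 = 0.517 per mil
α − 1 = ε/1000 = 0.0107
f^(α−1) = 0.302^(0.0107) = 0.987270
δ_res = (0.517 + 1000) × 0.987270 − 1000 = 987.781 − 1000 = -12.22 per mil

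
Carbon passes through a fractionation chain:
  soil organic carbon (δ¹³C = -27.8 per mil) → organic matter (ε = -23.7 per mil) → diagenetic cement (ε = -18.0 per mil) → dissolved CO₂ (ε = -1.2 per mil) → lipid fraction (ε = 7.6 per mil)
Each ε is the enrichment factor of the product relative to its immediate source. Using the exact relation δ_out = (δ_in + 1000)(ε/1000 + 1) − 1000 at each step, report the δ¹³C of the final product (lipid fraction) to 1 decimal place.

step 1: δ = (-27.80 + 1000)·(-23.7/1000 + 1) − 1000 = -50.84 per mil
step 2: δ = (-50.84 + 1000)·(-18.0/1000 + 1) − 1000 = -67.93 per mil
step 3: δ = (-67.93 + 1000)·(-1.2/1000 + 1) − 1000 = -69.04 per mil
step 4: δ = (-69.04 + 1000)·(7.6/1000 + 1) − 1000 = -61.97 per mil

-62.0 per mil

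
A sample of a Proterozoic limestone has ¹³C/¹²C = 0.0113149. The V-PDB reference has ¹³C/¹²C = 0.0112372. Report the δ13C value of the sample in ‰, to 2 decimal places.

δ13C = (R_sample / R_standard − 1) × 1000
R_sample / R_standard = 0.0113149 / 0.0112372 = 1.006915
δ13C = (1.006915 − 1) × 1000 = 6.915‰

6.91‰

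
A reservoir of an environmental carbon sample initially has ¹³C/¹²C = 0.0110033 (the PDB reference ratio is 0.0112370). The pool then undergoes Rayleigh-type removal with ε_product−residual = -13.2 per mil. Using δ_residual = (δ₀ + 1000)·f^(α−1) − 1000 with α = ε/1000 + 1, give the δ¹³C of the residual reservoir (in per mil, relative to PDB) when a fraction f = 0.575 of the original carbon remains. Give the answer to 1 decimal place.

-13.6 per mil

δ₀ = (0.0110033/0.0112370 − 1)×1000 = (0.979203 − 1)×1000 = -20.797 per mil
α − 1 = ε/1000 = -0.0132
f^(α−1) = 0.575^(-0.0132) = 1.007331
δ_res = (-20.797 + 1000) × 1.007331 − 1000 = 986.382 − 1000 = -13.62 per mil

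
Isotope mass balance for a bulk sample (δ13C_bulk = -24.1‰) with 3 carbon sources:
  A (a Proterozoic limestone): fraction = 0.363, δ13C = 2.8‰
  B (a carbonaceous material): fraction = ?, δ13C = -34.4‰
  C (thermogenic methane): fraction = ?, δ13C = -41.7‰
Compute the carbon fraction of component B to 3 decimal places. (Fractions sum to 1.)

0.198

Let f_B and f_C be the unknown fractions; fractions sum to 1 so f_B + f_C = 0.637.
Mass balance: Σ fᵢ·δᵢ = δ_bulk ⇒ f_B·(-34.4) + f_C·(-41.7) = -24.1 − (1.016) = -25.116
Substitute f_C = 0.637 − f_B:
f_B·(-34.4 − -41.7) = -25.116 − 0.637×(-41.7) = 1.447
f_B = 1.447 / 7.3 = 0.1982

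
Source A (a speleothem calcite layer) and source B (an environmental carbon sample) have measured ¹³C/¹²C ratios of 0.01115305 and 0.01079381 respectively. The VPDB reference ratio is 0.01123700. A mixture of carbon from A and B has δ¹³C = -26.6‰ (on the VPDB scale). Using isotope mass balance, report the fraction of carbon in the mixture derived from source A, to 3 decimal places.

0.402

δ_A = (0.01115305/0.01123700 − 1)×1000 = (0.992529 − 1)×1000 = -7.471‰
δ_B = (0.01079381/0.01123700 − 1)×1000 = (0.960560 − 1)×1000 = -39.440‰
f_A = (δ_mix − δ_B)/(δ_A − δ_B) = (-26.6 − (-39.440))/(-7.471 − (-39.440))
f_A = 12.840 / 31.969 = 0.4016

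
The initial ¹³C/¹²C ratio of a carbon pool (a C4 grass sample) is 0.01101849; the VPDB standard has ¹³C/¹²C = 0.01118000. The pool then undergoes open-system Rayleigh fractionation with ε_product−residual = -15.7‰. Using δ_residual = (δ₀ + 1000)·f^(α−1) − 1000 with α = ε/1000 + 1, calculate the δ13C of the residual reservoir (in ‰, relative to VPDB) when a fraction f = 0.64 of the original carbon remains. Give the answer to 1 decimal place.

-7.5‰

δ₀ = (0.01101849/0.01118000 − 1)×1000 = (0.985554 − 1)×1000 = -14.446‰
α − 1 = ε/1000 = -0.0157
f^(α−1) = 0.64^(-0.0157) = 1.007031
δ_res = (-14.446 + 1000) × 1.007031 − 1000 = 992.483 − 1000 = -7.52‰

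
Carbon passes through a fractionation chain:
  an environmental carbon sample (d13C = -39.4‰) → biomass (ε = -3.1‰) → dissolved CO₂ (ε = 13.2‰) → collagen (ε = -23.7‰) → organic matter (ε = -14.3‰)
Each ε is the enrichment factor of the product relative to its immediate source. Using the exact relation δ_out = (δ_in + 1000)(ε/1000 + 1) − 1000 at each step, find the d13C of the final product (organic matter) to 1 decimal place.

-66.3‰

step 1: δ = (-39.40 + 1000)·(-3.1/1000 + 1) − 1000 = -42.38‰
step 2: δ = (-42.38 + 1000)·(13.2/1000 + 1) − 1000 = -29.74‰
step 3: δ = (-29.74 + 1000)·(-23.7/1000 + 1) − 1000 = -52.73‰
step 4: δ = (-52.73 + 1000)·(-14.3/1000 + 1) − 1000 = -66.28‰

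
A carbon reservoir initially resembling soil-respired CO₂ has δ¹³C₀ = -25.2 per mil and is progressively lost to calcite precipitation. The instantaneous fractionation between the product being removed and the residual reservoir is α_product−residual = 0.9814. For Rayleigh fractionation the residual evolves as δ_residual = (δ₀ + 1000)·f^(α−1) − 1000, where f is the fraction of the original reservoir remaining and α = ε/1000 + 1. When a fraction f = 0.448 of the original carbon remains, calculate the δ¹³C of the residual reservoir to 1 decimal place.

-10.5 per mil

Rayleigh residual: δ_res = (δ₀ + 1000)·f^(α−1) − 1000
α − 1 = -0.01860
f^(α−1) = 0.448^(-0.01860) = 1.015047
δ_res = (-25.2 + 1000) × 1.015047 − 1000 = 989.468 − 1000 = -10.53 per mil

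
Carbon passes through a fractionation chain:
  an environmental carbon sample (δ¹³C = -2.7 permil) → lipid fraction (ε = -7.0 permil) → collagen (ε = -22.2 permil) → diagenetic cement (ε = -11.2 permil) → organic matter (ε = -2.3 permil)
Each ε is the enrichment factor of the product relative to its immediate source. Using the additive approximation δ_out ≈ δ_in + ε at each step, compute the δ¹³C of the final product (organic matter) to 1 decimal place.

step 1: δ ≈ -2.7 + (-7.0) = -9.7 permil
step 2: δ ≈ -9.7 + (-22.2) = -31.9 permil
step 3: δ ≈ -31.9 + (-11.2) = -43.1 permil
step 4: δ ≈ -43.1 + (-2.3) = -45.4 permil

-45.4 permil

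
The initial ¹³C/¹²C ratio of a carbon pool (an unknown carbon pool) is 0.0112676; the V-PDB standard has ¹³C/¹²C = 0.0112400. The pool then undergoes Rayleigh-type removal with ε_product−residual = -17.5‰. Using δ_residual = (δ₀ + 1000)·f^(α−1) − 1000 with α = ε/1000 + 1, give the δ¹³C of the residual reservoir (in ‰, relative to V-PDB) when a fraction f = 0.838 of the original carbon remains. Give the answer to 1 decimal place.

δ₀ = (0.0112676/0.0112400 − 1)×1000 = (1.002456 − 1)×1000 = 2.456‰
α − 1 = ε/1000 = -0.0175
f^(α−1) = 0.838^(-0.0175) = 1.003098
δ_res = (2.456 + 1000) × 1.003098 − 1000 = 1005.561 − 1000 = 5.56‰

5.6‰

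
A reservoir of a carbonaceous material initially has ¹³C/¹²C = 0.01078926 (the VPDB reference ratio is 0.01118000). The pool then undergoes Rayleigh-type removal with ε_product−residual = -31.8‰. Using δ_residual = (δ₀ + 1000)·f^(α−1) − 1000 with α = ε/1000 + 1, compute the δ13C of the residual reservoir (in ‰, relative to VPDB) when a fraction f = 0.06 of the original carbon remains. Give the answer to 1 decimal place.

δ₀ = (0.01078926/0.01118000 − 1)×1000 = (0.965050 − 1)×1000 = -34.950‰
α − 1 = ε/1000 = -0.0318
f^(α−1) = 0.06^(-0.0318) = 1.093591
δ_res = (-34.950 + 1000) × 1.093591 − 1000 = 1055.370 − 1000 = 55.37‰

55.4‰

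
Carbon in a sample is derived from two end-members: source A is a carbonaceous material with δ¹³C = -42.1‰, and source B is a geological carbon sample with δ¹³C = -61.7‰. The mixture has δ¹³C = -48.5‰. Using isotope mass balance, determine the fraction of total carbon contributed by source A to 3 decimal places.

0.673

δ_mix = f_A·δ_A + (1 − f_A)·δ_B  ⇒  f_A = (δ_mix − δ_B)/(δ_A − δ_B)
f_A = (-48.5 − (-61.7)) / (-42.1 − (-61.7))
f_A = 13.2 / 19.6 = 0.6735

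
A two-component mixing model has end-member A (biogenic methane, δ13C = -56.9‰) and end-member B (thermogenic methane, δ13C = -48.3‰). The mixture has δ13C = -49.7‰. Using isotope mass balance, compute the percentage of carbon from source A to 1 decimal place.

16.3%

δ_mix = f_A·δ_A + (1 − f_A)·δ_B  ⇒  f_A = (δ_mix − δ_B)/(δ_A − δ_B)
f_A = (-49.7 − (-48.3)) / (-56.9 − (-48.3))
f_A = -1.4 / -8.6 = 0.1628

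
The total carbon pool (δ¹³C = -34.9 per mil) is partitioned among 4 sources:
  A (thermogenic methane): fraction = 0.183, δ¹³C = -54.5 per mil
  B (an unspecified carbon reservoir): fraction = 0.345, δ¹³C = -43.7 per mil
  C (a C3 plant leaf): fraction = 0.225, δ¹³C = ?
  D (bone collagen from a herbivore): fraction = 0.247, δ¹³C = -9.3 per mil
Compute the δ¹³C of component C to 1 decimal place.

Isotope mass balance: δ_bulk = Σ fᵢ·δᵢ.
-34.9 = 0.183×(-54.5) + 0.345×(-43.7) + 0.225×δ_C + 0.247×(-9.3)
0.225·δ_C = -34.9 − (-27.347) = -7.553
δ_C = -7.553 / 0.225 = -33.57 per mil

-33.6 per mil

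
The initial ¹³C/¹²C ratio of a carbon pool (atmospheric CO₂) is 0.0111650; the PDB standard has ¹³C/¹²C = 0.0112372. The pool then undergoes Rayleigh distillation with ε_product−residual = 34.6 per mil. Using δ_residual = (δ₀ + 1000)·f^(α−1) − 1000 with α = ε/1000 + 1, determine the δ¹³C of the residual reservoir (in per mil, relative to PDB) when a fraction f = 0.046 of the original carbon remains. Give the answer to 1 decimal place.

δ₀ = (0.0111650/0.0112372 − 1)×1000 = (0.993575 − 1)×1000 = -6.425 per mil
α − 1 = ε/1000 = 0.0346
f^(α−1) = 0.046^(0.0346) = 0.898941
δ_res = (-6.425 + 1000) × 0.898941 − 1000 = 893.166 − 1000 = -106.83 per mil

-106.8 per mil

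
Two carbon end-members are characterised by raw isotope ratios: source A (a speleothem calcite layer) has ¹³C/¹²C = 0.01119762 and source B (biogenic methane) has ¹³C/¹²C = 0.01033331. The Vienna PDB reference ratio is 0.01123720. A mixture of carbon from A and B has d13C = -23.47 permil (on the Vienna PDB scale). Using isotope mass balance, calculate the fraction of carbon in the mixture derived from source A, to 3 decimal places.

0.741

δ_A = (0.01119762/0.01123720 − 1)×1000 = (0.996478 − 1)×1000 = -3.522 permil
δ_B = (0.01033331/0.01123720 − 1)×1000 = (0.919563 − 1)×1000 = -80.437 permil
f_A = (δ_mix − δ_B)/(δ_A − δ_B) = (-23.47 − (-80.437))/(-3.522 − (-80.437))
f_A = 56.967 / 76.915 = 0.7407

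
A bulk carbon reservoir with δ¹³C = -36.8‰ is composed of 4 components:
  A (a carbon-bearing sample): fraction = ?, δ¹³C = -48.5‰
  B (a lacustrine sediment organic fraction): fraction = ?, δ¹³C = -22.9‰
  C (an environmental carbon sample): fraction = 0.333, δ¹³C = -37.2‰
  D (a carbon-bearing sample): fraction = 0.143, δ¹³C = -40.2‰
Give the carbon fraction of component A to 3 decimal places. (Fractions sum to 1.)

0.260

Let f_A and f_B be the unknown fractions; fractions sum to 1 so f_A + f_B = 0.524.
Mass balance: Σ fᵢ·δᵢ = δ_bulk ⇒ f_A·(-48.5) + f_B·(-22.9) = -36.8 − (-18.136) = -18.664
Substitute f_B = 0.524 − f_A:
f_A·(-48.5 − -22.9) = -18.664 − 0.524×(-22.9) = -6.664
f_A = -6.664 / -25.6 = 0.2603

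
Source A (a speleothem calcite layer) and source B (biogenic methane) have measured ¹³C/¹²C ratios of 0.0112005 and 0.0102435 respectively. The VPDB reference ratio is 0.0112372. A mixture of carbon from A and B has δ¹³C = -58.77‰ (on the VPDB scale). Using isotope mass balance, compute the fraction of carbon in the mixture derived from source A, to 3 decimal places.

0.348

δ_A = (0.0112005/0.0112372 − 1)×1000 = (0.996734 − 1)×1000 = -3.266‰
δ_B = (0.0102435/0.0112372 − 1)×1000 = (0.911570 − 1)×1000 = -88.430‰
f_A = (δ_mix − δ_B)/(δ_A − δ_B) = (-58.77 − (-88.430))/(-3.266 − (-88.430))
f_A = 29.660 / 85.164 = 0.3483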